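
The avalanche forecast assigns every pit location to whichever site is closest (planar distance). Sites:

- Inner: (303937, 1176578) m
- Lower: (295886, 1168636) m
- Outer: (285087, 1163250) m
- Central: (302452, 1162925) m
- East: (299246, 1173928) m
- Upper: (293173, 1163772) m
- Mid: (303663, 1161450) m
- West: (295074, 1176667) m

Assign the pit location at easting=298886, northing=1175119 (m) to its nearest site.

East

Squared distances to each site:
Inner: 27641282.000; Lower: 51029289.000; Outer: 331285562.000; Central: 161409992.000; East: 1548081.000; Upper: 161392778.000; Mid: 209661290.000; West: 16927648.000.
Minimum at East.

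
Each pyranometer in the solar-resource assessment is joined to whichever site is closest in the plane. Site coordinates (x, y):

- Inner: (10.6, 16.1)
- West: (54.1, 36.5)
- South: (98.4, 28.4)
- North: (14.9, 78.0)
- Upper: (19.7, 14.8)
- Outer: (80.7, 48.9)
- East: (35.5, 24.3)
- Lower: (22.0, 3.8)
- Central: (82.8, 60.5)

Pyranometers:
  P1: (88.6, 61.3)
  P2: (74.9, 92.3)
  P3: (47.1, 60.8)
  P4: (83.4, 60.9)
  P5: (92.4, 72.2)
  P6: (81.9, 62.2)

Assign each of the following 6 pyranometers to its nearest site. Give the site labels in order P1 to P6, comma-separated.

Central, Central, West, Central, Central, Central

P1 → Central (d²=34.28)
P2 → Central (d²=1073.65)
P3 → West (d²=639.49)
P4 → Central (d²=0.52)
P5 → Central (d²=229.05)
P6 → Central (d²=3.70)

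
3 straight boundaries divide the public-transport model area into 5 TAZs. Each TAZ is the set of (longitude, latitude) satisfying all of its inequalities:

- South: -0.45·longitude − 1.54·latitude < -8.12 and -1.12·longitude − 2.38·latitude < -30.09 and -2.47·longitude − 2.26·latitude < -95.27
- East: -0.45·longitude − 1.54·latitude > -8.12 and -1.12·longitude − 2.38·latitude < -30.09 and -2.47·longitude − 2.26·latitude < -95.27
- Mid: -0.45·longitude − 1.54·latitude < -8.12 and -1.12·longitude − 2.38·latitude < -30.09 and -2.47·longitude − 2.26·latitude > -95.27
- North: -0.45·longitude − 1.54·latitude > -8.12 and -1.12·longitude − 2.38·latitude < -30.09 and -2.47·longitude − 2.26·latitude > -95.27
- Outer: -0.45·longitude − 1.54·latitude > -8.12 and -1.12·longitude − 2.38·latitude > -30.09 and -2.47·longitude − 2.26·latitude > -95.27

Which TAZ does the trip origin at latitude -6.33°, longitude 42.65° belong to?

Mid

-0.45·42.65 − 1.54·-6.33 = -9.444, which is < -8.12
-1.12·42.65 − 2.38·-6.33 = -32.703, which is < -30.09
-2.47·42.65 − 2.26·-6.33 = -91.040, which is > -95.27
This sign pattern matches Mid.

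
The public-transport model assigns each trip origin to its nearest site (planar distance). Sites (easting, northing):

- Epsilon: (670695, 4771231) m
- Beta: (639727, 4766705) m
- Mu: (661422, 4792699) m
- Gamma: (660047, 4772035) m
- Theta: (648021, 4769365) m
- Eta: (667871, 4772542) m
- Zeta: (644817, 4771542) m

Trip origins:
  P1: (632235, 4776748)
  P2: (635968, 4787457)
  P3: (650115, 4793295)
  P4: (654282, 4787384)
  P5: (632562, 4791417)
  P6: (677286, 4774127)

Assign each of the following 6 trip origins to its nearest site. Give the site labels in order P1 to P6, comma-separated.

Beta, Zeta, Mu, Mu, Zeta, Epsilon

P1 → Beta (d²=156991913.00)
P2 → Zeta (d²=331592026.00)
P3 → Mu (d²=128203465.00)
P4 → Mu (d²=79228825.00)
P5 → Zeta (d²=545200650.00)
P6 → Epsilon (d²=51828097.00)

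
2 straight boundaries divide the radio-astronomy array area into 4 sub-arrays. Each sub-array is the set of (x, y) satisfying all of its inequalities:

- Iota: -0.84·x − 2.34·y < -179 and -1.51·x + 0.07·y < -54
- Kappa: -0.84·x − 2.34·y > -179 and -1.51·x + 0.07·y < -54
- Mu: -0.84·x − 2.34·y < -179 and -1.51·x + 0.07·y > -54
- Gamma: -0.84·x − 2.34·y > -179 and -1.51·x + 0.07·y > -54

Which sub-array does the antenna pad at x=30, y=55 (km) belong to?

Gamma

-0.84·30 − 2.34·55 = -153.900, which is > -179
-1.51·30 + 0.07·55 = -41.450, which is > -54
This sign pattern matches Gamma.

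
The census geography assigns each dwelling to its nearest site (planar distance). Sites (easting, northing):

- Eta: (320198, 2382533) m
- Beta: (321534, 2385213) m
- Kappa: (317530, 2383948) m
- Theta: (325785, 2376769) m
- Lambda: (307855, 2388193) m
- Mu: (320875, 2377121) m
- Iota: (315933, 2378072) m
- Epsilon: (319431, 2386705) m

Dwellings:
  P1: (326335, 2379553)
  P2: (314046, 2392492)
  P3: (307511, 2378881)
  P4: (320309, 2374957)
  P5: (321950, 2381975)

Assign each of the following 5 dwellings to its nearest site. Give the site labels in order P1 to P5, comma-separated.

Theta, Lambda, Iota, Mu, Eta

P1 → Theta (d²=8053156.00)
P2 → Lambda (d²=56809882.00)
P3 → Iota (d²=71584565.00)
P4 → Mu (d²=5003252.00)
P5 → Eta (d²=3380868.00)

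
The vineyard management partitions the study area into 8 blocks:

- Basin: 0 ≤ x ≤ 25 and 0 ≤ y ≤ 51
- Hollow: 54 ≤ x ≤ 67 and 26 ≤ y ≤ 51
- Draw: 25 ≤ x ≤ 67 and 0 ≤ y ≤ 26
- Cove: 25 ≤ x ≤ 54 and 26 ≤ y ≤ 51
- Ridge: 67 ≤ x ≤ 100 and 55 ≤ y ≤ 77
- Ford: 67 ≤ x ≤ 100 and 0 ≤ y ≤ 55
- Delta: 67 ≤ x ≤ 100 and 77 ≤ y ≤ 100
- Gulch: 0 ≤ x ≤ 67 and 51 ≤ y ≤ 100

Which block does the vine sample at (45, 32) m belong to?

The point has x = 45 and y = 32.
Only Cove satisfies 25 ≤ x ≤ 54 and 26 ≤ y ≤ 51.

Cove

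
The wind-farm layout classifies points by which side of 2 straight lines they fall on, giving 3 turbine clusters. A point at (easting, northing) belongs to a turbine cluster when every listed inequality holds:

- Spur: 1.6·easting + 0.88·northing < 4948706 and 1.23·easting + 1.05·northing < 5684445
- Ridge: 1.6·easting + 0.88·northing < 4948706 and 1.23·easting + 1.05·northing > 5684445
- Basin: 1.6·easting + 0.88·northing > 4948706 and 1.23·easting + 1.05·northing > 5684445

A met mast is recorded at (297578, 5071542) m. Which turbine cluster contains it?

Ridge

1.6·297578 + 0.88·5071542 = 4939081.760, which is < 4948706
1.23·297578 + 1.05·5071542 = 5691140.040, which is > 5684445
This sign pattern matches Ridge.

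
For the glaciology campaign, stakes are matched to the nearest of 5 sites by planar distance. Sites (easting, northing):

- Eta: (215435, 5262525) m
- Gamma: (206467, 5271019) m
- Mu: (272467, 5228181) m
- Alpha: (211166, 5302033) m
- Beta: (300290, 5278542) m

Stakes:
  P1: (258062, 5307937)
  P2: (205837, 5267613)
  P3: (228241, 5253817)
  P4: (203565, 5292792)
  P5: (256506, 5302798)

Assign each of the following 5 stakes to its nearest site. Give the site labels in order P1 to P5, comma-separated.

Alpha, Gamma, Eta, Alpha, Alpha

P1 → Alpha (d²=2234092032.00)
P2 → Gamma (d²=11997736.00)
P3 → Eta (d²=239822900.00)
P4 → Alpha (d²=143171282.00)
P5 → Alpha (d²=2056300825.00)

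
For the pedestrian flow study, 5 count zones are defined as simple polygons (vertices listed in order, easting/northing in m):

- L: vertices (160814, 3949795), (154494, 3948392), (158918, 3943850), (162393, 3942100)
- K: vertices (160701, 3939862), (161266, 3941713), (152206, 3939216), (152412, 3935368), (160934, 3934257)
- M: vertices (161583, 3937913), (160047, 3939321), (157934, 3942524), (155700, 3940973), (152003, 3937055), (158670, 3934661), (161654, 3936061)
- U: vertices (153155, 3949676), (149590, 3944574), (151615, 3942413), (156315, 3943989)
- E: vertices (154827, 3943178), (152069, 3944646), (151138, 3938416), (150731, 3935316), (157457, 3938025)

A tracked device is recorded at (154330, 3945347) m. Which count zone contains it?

Cast a ray rightward from (154330, 3945347). For each polygon, the edges (by vertex number in listed order) whose endpoints lie on opposite sides of northing = 3945347, where each meets that height, and whether that is right or left of the point:
L: 2–3 at easting≈157459.9 (right), 4–1 at easting≈161726.7 (right) → 2 crossings.
K: no edge straddles that height → 0 crossings.
M: no edge straddles that height → 0 crossings.
U: 1–2 at easting≈150130.1 (left), 4–1 at easting≈155560.4 (right) → 1 crossing.
E: no edge straddles that height → 0 crossings.
Only U has an odd count, so the point is inside U.

U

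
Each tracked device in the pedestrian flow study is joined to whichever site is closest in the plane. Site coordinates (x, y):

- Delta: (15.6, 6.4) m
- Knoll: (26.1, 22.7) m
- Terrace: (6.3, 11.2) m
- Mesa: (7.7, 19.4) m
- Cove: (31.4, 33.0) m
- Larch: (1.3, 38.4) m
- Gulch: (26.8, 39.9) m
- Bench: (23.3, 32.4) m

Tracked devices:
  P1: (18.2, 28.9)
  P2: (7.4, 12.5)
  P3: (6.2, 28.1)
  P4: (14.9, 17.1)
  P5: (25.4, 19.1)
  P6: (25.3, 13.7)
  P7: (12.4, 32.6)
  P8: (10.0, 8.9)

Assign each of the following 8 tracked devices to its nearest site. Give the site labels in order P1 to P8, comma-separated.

P1 → Bench (d²=38.26)
P2 → Terrace (d²=2.90)
P3 → Mesa (d²=77.94)
P4 → Mesa (d²=57.13)
P5 → Knoll (d²=13.45)
P6 → Knoll (d²=81.64)
P7 → Bench (d²=118.85)
P8 → Terrace (d²=18.98)

Bench, Terrace, Mesa, Mesa, Knoll, Knoll, Bench, Terrace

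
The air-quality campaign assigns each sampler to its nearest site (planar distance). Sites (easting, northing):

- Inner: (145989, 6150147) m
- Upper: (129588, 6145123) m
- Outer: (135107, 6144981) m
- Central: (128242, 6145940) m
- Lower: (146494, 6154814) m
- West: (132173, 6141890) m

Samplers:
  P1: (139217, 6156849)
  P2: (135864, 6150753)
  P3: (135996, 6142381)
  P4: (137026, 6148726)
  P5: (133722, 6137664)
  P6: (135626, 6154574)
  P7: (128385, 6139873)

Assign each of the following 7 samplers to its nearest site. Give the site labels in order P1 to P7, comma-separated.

P1 → Lower (d²=57095954.00)
P2 → Outer (d²=33889033.00)
P3 → Outer (d²=7550321.00)
P4 → Outer (d²=17707586.00)
P5 → West (d²=20258477.00)
P6 → Outer (d²=92295010.00)
P7 → West (d²=18417233.00)

Lower, Outer, Outer, Outer, West, Outer, West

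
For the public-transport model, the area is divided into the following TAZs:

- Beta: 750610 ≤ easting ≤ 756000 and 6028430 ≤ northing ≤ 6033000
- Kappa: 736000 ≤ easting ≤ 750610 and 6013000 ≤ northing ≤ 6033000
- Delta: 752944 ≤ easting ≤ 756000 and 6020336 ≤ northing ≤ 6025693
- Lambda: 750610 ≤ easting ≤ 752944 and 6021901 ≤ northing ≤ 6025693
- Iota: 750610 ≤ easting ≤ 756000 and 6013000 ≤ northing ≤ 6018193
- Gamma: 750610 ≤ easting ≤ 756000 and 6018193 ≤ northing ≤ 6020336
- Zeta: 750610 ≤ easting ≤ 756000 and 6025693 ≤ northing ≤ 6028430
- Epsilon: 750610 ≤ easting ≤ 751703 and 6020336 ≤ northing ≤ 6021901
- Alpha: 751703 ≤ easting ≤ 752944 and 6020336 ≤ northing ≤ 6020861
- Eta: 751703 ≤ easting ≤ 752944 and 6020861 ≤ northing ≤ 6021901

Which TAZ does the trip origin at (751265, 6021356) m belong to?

The point has easting = 751265 and northing = 6021356.
Only Epsilon satisfies 750610 ≤ easting ≤ 751703 and 6020336 ≤ northing ≤ 6021901.

Epsilon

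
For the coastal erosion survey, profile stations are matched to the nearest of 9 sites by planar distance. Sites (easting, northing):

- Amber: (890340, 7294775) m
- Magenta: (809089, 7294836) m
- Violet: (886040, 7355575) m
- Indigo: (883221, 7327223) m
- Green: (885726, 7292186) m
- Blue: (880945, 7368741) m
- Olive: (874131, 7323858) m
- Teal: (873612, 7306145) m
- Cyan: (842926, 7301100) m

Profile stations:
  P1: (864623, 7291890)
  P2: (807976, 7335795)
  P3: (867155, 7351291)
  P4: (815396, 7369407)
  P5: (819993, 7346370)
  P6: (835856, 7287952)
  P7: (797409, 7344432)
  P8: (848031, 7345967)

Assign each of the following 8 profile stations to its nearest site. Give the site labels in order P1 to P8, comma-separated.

P1 → Teal (d²=284007146.00)
P2 → Magenta (d²=1678878450.00)
P3 → Violet (d²=374995881.00)
P4 → Blue (d²=4297114957.00)
P5 → Cyan (d²=2575295389.00)
P6 → Cyan (d²=222854804.00)
P7 → Magenta (d²=2596185616.00)
P8 → Olive (d²=1170017881.00)

Teal, Magenta, Violet, Blue, Cyan, Cyan, Magenta, Olive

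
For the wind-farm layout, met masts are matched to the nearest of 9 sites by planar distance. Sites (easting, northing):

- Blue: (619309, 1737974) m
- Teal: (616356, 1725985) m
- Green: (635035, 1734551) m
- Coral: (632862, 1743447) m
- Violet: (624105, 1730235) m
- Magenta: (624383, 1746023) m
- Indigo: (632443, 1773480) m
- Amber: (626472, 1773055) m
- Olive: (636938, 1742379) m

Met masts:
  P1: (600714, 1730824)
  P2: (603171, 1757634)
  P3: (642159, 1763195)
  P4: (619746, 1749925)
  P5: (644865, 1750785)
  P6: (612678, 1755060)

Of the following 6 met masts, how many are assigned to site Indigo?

P1 → Teal
P2 → Magenta
P3 → Indigo
P4 → Magenta
P5 → Olive
P6 → Magenta
1 of the 6 goes to Indigo.

1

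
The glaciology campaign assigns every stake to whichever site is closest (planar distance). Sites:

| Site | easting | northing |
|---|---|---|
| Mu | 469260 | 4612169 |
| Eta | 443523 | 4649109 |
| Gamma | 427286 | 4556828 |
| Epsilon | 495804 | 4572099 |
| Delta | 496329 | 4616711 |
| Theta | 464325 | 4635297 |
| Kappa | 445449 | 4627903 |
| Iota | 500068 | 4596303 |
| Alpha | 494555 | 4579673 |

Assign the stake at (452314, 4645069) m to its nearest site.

Eta

Squared distances to each site:
Mu: 1369576916.000; Eta: 93603281.000; Gamma: 8412874865.000; Epsilon: 7216001000.000; Delta: 2741496389.000; Theta: 239756105.000; Kappa: 341799781.000; Iota: 4658567272.000; Alpha: 6060938897.000.
Minimum at Eta.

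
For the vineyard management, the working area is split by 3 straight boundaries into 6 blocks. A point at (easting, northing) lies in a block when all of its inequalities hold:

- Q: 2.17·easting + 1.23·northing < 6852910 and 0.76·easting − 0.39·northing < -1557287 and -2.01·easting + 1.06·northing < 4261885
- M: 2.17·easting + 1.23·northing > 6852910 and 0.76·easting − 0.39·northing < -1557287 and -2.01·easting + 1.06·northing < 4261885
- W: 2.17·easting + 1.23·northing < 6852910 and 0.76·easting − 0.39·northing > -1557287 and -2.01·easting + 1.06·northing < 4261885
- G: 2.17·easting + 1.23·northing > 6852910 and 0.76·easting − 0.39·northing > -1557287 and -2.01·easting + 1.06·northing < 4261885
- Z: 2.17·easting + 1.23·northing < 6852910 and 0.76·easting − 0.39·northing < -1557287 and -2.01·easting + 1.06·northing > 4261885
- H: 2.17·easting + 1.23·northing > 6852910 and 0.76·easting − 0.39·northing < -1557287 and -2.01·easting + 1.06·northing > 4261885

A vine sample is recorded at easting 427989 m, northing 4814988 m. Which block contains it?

2.17·427989 + 1.23·4814988 = 6851171.370, which is < 6852910
0.76·427989 − 0.39·4814988 = -1552573.680, which is > -1557287
-2.01·427989 + 1.06·4814988 = 4243629.390, which is < 4261885
This sign pattern matches W.

W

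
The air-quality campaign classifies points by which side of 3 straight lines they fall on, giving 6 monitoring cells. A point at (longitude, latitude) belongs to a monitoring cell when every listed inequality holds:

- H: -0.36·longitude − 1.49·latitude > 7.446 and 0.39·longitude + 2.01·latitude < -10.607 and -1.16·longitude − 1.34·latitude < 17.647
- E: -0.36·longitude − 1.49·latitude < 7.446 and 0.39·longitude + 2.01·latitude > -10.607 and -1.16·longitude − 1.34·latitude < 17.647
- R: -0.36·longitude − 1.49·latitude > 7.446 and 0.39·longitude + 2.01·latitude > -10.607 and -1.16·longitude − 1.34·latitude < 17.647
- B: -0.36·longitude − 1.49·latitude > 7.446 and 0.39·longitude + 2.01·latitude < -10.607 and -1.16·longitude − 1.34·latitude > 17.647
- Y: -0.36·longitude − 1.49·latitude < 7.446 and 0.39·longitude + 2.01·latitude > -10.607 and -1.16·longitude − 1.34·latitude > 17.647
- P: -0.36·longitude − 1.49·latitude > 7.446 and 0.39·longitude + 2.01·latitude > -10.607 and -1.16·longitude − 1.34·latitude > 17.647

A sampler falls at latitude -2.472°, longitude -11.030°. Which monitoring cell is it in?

-0.36·-11.030 − 1.49·-2.472 = 7.654, which is > 7.446
0.39·-11.030 + 2.01·-2.472 = -9.270, which is > -10.607
-1.16·-11.030 − 1.34·-2.472 = 16.107, which is < 17.647
This sign pattern matches R.

R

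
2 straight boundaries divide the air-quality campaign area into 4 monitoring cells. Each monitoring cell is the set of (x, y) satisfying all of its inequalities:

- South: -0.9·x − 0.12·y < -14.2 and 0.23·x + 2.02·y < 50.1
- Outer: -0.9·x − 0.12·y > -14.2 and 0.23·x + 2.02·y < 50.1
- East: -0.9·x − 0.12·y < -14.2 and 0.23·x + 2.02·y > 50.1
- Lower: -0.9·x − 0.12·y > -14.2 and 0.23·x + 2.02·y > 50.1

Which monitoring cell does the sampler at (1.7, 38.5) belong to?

-0.9·1.7 − 0.12·38.5 = -6.150, which is > -14.2
0.23·1.7 + 2.02·38.5 = 78.161, which is > 50.1
This sign pattern matches Lower.

Lower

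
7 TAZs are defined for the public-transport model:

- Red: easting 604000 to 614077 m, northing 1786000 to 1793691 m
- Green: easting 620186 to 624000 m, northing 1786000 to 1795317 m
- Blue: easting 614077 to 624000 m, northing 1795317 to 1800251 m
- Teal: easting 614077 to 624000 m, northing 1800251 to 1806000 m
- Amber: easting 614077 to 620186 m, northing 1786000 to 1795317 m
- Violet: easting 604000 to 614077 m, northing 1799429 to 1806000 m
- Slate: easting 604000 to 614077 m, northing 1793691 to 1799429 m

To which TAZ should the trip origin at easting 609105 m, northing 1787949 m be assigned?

The point has easting = 609105 and northing = 1787949.
Only Red satisfies 604000 ≤ easting ≤ 614077 and 1786000 ≤ northing ≤ 1793691.

Red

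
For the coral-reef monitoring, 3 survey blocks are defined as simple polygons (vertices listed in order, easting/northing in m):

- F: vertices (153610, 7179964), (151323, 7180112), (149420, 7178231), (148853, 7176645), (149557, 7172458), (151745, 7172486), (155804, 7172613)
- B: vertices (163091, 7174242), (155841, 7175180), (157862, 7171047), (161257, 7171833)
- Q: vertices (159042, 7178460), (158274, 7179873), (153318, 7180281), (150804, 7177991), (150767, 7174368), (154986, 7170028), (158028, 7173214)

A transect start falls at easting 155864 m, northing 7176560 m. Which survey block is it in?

Q

Cast a ray rightward from (155864, 7176560). For each polygon, the edges (by vertex number in listed order) whose endpoints lie on opposite sides of northing = 7176560, where each meets that height, and whether that is right or left of the point:
F: 4–5 at easting≈148867.3 (left), 7–1 at easting≈154626.0 (left) → 0 crossings.
B: no edge straddles that height → 0 crossings.
Q: 4–5 at easting≈150789.4 (left), 7–1 at easting≈158674.7 (right) → 1 crossing.
Only Q has an odd count, so the point is inside Q.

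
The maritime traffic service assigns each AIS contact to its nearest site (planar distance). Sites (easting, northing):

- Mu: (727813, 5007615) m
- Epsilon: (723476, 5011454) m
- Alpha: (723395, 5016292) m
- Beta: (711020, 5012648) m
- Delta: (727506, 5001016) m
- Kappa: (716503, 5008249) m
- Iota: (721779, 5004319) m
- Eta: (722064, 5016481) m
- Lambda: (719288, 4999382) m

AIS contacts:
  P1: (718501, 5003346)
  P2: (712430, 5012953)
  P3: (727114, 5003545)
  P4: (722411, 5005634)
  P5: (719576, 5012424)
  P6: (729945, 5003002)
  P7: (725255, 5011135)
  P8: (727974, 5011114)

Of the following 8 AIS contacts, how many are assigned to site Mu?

1

P1 → Iota
P2 → Beta
P3 → Delta
P4 → Iota
P5 → Epsilon
P6 → Delta
P7 → Epsilon
P8 → Mu
1 of the 8 goes to Mu.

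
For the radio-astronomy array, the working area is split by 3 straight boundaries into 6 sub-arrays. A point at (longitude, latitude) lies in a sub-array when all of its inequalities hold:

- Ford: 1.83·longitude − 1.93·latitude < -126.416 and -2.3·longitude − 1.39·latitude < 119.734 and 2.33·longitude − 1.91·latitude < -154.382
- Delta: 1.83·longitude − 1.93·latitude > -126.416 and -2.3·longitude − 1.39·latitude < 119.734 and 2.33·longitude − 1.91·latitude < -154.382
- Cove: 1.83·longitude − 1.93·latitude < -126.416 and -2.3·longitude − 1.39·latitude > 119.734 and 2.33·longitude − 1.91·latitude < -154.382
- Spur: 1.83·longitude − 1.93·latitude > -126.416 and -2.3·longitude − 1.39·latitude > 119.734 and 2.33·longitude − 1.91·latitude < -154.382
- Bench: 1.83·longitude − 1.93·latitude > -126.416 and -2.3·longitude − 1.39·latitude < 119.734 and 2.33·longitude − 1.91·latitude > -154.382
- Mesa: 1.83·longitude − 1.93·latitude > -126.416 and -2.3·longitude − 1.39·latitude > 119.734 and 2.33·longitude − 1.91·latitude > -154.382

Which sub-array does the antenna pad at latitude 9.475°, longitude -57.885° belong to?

Mesa

1.83·-57.885 − 1.93·9.475 = -124.216, which is > -126.416
-2.3·-57.885 − 1.39·9.475 = 119.965, which is > 119.734
2.33·-57.885 − 1.91·9.475 = -152.969, which is > -154.382
This sign pattern matches Mesa.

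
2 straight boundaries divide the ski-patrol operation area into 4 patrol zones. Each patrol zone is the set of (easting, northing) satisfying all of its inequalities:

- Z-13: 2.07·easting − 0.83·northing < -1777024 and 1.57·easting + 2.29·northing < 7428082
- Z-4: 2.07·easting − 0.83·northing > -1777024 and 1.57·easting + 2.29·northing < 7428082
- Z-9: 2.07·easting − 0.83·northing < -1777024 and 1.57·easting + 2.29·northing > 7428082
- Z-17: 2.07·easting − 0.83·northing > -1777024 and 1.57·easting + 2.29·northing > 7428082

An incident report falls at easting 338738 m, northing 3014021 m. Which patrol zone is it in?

Z-9

2.07·338738 − 0.83·3014021 = -1800449.770, which is < -1777024
1.57·338738 + 2.29·3014021 = 7433926.750, which is > 7428082
This sign pattern matches Z-9.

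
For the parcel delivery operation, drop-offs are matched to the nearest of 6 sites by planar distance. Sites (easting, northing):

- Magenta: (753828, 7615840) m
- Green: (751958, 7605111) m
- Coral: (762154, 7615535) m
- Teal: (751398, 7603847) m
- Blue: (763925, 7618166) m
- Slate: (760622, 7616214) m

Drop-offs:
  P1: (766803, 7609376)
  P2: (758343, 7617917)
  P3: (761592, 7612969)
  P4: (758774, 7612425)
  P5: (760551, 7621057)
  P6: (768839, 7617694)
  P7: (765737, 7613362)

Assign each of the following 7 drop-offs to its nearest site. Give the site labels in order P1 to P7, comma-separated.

Coral, Slate, Coral, Slate, Blue, Blue, Coral

P1 → Coral (d²=59546482.00)
P2 → Slate (d²=8094050.00)
P3 → Coral (d²=6900200.00)
P4 → Slate (d²=17771625.00)
P5 → Blue (d²=19741757.00)
P6 → Blue (d²=24370180.00)
P7 → Coral (d²=17559818.00)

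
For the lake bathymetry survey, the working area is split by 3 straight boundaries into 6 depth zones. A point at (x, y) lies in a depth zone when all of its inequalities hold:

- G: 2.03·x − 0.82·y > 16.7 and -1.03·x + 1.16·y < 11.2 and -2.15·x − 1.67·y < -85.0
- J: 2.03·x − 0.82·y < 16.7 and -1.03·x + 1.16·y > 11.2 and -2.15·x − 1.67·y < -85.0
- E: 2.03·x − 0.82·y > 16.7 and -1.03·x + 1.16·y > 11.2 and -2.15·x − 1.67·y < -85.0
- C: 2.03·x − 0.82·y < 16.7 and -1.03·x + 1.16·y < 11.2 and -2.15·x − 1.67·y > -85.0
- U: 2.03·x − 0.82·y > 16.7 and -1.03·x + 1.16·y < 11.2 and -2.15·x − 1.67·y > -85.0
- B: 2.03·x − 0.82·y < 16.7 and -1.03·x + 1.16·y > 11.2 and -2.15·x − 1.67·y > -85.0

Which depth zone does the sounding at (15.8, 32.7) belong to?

2.03·15.8 − 0.82·32.7 = 5.260, which is < 16.7
-1.03·15.8 + 1.16·32.7 = 21.658, which is > 11.2
-2.15·15.8 − 1.67·32.7 = -88.579, which is < -85.0
This sign pattern matches J.

J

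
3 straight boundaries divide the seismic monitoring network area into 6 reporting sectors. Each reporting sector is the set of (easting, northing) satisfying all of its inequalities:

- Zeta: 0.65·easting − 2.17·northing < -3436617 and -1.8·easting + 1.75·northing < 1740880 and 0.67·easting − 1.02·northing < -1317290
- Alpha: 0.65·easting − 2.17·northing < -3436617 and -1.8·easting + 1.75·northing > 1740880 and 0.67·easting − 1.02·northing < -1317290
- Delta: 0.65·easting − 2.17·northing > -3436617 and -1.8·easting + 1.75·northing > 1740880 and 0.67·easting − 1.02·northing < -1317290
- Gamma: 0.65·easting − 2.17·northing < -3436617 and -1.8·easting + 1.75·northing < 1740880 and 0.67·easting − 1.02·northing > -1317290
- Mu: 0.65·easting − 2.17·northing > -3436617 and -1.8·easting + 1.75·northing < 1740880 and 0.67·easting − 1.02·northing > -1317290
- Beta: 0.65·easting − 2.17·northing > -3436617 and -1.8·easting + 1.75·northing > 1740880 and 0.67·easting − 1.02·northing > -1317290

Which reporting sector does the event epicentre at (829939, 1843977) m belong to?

0.65·829939 − 2.17·1843977 = -3461969.740, which is < -3436617
-1.8·829939 + 1.75·1843977 = 1733069.550, which is < 1740880
0.67·829939 − 1.02·1843977 = -1324797.410, which is < -1317290
This sign pattern matches Zeta.

Zeta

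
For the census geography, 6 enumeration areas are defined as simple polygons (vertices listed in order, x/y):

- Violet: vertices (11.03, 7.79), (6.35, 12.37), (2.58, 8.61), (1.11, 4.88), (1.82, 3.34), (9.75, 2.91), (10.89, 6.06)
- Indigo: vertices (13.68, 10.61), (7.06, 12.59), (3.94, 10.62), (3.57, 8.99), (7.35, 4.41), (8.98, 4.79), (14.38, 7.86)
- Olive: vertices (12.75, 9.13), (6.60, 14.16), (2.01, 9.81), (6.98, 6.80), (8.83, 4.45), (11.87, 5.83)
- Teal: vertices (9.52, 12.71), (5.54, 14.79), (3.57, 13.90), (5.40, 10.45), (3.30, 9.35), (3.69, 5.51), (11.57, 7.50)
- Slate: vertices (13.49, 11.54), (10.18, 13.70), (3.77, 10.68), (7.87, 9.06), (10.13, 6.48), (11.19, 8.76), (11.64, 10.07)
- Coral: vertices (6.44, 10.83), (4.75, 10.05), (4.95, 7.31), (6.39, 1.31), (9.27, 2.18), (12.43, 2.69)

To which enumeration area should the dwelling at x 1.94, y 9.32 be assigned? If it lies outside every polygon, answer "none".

Cast a ray rightward from (1.94, 9.32). For each polygon, the edges (by vertex number in listed order) whose endpoints lie on opposite sides of y = 9.32, where each meets that height, and whether that is right or left of the point:
Violet: 1–2 at x≈9.467 (right), 2–3 at x≈3.292 (right) → 2 crossings.
Indigo: 3–4 at x≈3.645 (right), 7–1 at x≈14.008 (right) → 2 crossings.
Olive: 1–2 at x≈12.518 (right), 3–4 at x≈2.819 (right) → 2 crossings.
Teal: 5–6 at x≈3.303 (right), 7–1 at x≈10.854 (right) → 2 crossings.
Slate: 3–4 at x≈7.212 (right), 6–7 at x≈11.382 (right) → 2 crossings.
Coral: 2–3 at x≈4.803 (right), 6–1 at x≈7.551 (right) → 2 crossings.
All counts are even, so the point lies outside every listed polygon.

none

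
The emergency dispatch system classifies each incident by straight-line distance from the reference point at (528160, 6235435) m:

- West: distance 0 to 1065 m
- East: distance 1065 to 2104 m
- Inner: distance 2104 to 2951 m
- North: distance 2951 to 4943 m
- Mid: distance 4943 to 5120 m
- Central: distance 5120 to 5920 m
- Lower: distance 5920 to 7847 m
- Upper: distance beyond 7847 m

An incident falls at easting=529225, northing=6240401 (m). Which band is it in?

Distance = √((529225−528160)² + (6240401−6235435)²) = √(1134225.000 + 24661156.000) = 5078.915 m.
4943 ≤ 5078.915 < 5120 → Mid.

Mid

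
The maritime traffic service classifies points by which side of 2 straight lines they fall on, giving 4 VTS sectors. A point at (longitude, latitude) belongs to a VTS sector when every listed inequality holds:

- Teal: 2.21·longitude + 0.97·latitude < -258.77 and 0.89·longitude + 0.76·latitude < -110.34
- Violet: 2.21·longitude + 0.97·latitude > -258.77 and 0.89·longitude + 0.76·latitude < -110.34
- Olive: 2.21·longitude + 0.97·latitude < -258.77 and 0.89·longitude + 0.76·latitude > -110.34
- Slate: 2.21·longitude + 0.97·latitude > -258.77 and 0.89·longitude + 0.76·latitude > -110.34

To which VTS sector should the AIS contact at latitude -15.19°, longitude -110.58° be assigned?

2.21·-110.58 + 0.97·-15.19 = -259.116, which is < -258.77
0.89·-110.58 + 0.76·-15.19 = -109.961, which is > -110.34
This sign pattern matches Olive.

Olive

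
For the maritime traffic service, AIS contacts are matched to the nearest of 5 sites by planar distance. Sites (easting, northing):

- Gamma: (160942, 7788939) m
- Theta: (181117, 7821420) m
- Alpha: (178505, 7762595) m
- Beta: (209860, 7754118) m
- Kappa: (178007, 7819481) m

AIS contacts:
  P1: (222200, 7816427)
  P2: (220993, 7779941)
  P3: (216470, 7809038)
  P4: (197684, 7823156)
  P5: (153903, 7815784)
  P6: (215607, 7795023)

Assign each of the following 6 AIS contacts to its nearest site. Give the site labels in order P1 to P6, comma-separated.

Theta, Beta, Theta, Theta, Kappa, Beta

P1 → Theta (d²=1712742938.00)
P2 → Beta (d²=790771018.00)
P3 → Theta (d²=1403148533.00)
P4 → Theta (d²=277479185.00)
P5 → Kappa (d²=594670625.00)
P6 → Beta (d²=1706247034.00)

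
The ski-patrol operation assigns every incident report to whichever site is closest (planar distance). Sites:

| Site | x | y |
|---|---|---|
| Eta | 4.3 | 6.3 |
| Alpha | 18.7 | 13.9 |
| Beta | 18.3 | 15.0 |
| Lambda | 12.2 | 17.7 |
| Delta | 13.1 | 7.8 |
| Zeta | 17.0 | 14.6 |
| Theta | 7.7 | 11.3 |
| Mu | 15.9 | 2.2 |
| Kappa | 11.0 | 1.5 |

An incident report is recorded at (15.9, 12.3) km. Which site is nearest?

Zeta

Squared distances to each site:
Eta: 170.560; Alpha: 10.400; Beta: 13.050; Lambda: 42.850; Delta: 28.090; Zeta: 6.500; Theta: 68.240; Mu: 102.010; Kappa: 140.650.
Minimum at Zeta.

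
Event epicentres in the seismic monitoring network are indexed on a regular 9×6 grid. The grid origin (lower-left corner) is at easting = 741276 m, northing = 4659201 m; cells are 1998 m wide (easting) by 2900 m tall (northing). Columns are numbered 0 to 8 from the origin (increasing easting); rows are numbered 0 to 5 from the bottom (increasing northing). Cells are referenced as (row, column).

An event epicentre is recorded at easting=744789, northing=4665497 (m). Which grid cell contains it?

Column index: ⌊(744789 − 741276) / 1998⌋ = ⌊1.758⌋ = 1
Row offset from origin: ⌊(4665497 − 4659201) / 2900⌋ = ⌊2.171⌋ = 2 → row 2

(2, 1)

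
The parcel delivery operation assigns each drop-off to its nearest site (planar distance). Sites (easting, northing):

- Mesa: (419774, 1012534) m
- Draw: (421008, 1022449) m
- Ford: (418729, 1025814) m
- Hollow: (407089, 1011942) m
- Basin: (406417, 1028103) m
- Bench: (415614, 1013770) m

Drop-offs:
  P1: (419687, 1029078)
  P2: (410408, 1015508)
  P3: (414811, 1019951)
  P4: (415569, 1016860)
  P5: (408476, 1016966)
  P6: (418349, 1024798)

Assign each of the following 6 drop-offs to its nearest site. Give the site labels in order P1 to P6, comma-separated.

Ford, Hollow, Bench, Bench, Hollow, Ford

P1 → Ford (d²=11571460.00)
P2 → Hollow (d²=23732117.00)
P3 → Bench (d²=38849570.00)
P4 → Bench (d²=9550125.00)
P5 → Hollow (d²=27164345.00)
P6 → Ford (d²=1176656.00)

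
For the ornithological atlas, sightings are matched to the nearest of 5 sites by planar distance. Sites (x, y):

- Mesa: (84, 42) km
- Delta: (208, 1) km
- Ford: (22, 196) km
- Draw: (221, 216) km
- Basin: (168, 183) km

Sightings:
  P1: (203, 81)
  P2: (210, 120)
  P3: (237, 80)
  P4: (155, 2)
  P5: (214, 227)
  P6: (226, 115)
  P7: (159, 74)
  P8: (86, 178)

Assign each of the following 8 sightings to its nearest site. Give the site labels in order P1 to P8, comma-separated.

Delta, Basin, Delta, Delta, Draw, Basin, Mesa, Ford

P1 → Delta (d²=6425.00)
P2 → Basin (d²=5733.00)
P3 → Delta (d²=7082.00)
P4 → Delta (d²=2810.00)
P5 → Draw (d²=170.00)
P6 → Basin (d²=7988.00)
P7 → Mesa (d²=6649.00)
P8 → Ford (d²=4420.00)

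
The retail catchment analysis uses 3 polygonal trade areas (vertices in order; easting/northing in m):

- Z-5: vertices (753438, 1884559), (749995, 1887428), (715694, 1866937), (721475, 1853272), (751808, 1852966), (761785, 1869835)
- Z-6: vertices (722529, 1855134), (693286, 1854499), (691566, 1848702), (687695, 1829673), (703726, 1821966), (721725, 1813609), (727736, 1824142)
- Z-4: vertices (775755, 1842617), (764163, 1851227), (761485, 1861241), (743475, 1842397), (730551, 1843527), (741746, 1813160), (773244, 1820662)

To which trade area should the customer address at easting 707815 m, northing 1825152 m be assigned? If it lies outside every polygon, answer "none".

Cast a ray rightward from (707815, 1825152). For each polygon, the edges (by vertex number in listed order) whose endpoints lie on opposite sides of northing = 1825152, where each meets that height, and whether that is right or left of the point:
Z-5: no edge straddles that height → 0 crossings.
Z-6: 4–5 at easting≈697098.9 (left), 7–1 at easting≈727566.3 (right) → 1 crossing.
Z-4: 5–6 at easting≈737325.1 (right), 7–1 at easting≈773757.5 (right) → 2 crossings.
Only Z-6 has an odd count, so the point is inside Z-6.

Z-6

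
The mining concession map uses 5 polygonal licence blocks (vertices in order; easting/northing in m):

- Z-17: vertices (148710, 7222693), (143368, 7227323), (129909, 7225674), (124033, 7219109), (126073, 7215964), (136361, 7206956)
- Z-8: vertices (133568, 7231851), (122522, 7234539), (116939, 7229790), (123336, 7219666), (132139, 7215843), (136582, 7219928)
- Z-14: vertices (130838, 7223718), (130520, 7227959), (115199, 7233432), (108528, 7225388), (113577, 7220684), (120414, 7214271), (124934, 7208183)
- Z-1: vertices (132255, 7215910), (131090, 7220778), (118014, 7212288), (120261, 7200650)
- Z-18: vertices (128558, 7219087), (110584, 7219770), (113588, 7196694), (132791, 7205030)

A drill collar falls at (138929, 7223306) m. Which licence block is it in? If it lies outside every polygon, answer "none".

Cast a ray rightward from (138929, 7223306). For each polygon, the edges (by vertex number in listed order) whose endpoints lie on opposite sides of northing = 7223306, where each meets that height, and whether that is right or left of the point:
Z-17: 1–2 at easting≈148002.7 (right), 3–4 at easting≈127789.5 (left) → 1 crossing.
Z-8: 3–4 at easting≈121036.0 (left), 6–1 at easting≈135728.1 (left) → 0 crossings.
Z-14: 4–5 at easting≈110762.7 (left), 7–1 at easting≈130681.4 (left) → 0 crossings.
Z-1: no edge straddles that height → 0 crossings.
Z-18: no edge straddles that height → 0 crossings.
Only Z-17 has an odd count, so the point is inside Z-17.

Z-17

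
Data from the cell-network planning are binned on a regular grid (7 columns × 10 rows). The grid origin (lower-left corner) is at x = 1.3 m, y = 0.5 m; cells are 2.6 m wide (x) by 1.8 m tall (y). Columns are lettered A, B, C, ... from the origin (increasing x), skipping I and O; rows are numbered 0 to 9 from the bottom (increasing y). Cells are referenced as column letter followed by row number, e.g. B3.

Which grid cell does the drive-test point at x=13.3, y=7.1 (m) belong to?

Column index: ⌊(13.3 − 1.3) / 2.6⌋ = ⌊4.615⌋ = 4 → column E
Row offset from origin: ⌊(7.1 − 0.5) / 1.8⌋ = ⌊3.667⌋ = 3 → row 3

E3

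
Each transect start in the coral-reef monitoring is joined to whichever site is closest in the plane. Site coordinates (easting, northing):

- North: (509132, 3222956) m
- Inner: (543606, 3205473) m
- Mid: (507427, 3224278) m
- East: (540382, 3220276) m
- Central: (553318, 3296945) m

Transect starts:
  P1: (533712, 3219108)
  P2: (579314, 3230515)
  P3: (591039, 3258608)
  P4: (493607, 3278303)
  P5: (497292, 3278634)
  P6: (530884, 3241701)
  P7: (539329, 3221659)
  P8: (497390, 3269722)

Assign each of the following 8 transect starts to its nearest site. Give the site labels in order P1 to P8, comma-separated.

East, East, Central, Mid, Mid, East, East, Mid

P1 → East (d²=45853124.00)
P2 → East (d²=1620537745.00)
P3 → Central (d²=2892599410.00)
P4 → Mid (d²=3109693025.00)
P5 → Mid (d²=3057292961.00)
P6 → East (d²=549242629.00)
P7 → East (d²=3021498.00)
P8 → Mid (d²=2165898505.00)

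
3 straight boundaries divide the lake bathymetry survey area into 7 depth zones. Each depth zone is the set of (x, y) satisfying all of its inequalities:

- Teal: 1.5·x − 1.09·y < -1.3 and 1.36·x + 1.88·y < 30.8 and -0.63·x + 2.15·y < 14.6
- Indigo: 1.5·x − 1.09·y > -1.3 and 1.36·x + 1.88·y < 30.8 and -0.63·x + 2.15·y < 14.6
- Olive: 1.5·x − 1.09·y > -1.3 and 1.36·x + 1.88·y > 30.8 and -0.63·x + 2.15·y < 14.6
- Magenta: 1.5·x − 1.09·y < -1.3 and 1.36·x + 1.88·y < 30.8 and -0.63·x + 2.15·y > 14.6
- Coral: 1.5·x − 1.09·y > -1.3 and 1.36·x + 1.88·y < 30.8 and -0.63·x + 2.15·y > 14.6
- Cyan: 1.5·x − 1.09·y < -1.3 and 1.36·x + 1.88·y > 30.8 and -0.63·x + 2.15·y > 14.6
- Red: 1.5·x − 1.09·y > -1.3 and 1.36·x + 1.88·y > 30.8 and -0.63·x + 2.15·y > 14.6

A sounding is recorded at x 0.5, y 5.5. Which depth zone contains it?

1.5·0.5 − 1.09·5.5 = -5.245, which is < -1.3
1.36·0.5 + 1.88·5.5 = 11.020, which is < 30.8
-0.63·0.5 + 2.15·5.5 = 11.510, which is < 14.6
This sign pattern matches Teal.

Teal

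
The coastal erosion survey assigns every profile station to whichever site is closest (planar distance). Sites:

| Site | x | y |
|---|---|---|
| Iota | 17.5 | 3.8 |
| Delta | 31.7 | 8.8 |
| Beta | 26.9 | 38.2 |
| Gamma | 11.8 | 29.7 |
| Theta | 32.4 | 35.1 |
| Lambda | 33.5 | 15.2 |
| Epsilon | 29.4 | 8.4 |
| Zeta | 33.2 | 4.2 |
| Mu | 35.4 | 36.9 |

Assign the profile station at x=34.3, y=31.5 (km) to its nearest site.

Squared distances to each site:
Iota: 1049.530; Delta: 522.050; Beta: 99.650; Gamma: 509.490; Theta: 16.570; Lambda: 266.330; Epsilon: 557.620; Zeta: 746.500; Mu: 30.370.
Minimum at Theta.

Theta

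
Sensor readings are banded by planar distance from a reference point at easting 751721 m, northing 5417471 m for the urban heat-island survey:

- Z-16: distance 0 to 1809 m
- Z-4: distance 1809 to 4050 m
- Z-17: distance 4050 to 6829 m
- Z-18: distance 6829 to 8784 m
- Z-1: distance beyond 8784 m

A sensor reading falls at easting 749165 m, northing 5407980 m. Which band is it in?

Distance = √((749165−751721)² + (5407980−5417471)²) = √(6533136.000 + 90079081.000) = 9829.151 m.
8784 ≤ 9829.151 < ∞ → Z-1.

Z-1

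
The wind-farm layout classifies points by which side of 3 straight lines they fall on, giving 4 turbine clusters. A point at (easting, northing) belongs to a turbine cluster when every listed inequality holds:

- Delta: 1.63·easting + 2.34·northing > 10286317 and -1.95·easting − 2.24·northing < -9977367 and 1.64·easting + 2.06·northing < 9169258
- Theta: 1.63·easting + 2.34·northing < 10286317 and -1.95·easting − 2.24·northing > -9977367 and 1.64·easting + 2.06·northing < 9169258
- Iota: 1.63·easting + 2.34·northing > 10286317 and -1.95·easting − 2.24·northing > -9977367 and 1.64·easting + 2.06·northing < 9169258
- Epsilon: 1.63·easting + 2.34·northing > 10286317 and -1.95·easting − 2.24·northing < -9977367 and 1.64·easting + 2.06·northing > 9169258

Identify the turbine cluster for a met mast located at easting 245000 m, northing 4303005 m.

Epsilon

1.63·245000 + 2.34·4303005 = 10468381.700, which is > 10286317
-1.95·245000 − 2.24·4303005 = -10116481.200, which is < -9977367
1.64·245000 + 2.06·4303005 = 9265990.300, which is > 9169258
This sign pattern matches Epsilon.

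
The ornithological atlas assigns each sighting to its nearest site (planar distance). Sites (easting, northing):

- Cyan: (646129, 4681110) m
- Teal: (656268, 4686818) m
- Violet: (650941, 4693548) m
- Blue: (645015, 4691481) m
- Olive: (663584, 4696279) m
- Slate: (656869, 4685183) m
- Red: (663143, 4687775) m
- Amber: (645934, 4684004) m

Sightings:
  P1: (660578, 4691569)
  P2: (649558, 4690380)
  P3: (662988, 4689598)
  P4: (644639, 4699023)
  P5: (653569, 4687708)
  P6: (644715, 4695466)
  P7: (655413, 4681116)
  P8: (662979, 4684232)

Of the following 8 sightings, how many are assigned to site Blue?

P1 → Red
P2 → Violet
P3 → Red
P4 → Blue
P5 → Teal
P6 → Blue
P7 → Slate
P8 → Red
2 of the 8 go to Blue.

2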